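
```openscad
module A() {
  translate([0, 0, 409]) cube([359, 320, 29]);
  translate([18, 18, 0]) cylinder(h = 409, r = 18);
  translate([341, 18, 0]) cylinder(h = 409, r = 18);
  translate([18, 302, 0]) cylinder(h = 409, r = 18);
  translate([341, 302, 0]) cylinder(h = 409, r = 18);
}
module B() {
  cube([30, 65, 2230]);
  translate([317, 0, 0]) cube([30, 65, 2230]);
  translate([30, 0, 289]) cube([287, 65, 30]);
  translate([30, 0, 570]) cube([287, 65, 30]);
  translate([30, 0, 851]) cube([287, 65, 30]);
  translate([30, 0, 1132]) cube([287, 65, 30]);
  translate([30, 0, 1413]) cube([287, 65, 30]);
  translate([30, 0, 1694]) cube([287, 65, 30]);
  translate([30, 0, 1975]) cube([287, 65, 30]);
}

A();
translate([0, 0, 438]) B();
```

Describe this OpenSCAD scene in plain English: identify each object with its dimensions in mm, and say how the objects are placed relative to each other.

A is a four-legged stool. The seat is 359×320 mm, 29 mm thick, top at z = 438 mm. It stands on four round legs, each 36 mm in diameter, from z = 0 to the seat underside, each leg's axis is inset half a diameter from the nearest pair of seat edges (so the leg's bounding box is flush with the corner).

B is a wooden ladder with two side rails of 30×65 mm section and 2230 mm height, set 347 mm apart overall. Between them run 7 rectangular rungs (65 mm deep, 30 mm thick), front faces flush with the rails' −y face. The bottom of the first rung is 289 mm above the floor and each subsequent rung is 281 mm higher than the one below.

The ladder is on top of the stool.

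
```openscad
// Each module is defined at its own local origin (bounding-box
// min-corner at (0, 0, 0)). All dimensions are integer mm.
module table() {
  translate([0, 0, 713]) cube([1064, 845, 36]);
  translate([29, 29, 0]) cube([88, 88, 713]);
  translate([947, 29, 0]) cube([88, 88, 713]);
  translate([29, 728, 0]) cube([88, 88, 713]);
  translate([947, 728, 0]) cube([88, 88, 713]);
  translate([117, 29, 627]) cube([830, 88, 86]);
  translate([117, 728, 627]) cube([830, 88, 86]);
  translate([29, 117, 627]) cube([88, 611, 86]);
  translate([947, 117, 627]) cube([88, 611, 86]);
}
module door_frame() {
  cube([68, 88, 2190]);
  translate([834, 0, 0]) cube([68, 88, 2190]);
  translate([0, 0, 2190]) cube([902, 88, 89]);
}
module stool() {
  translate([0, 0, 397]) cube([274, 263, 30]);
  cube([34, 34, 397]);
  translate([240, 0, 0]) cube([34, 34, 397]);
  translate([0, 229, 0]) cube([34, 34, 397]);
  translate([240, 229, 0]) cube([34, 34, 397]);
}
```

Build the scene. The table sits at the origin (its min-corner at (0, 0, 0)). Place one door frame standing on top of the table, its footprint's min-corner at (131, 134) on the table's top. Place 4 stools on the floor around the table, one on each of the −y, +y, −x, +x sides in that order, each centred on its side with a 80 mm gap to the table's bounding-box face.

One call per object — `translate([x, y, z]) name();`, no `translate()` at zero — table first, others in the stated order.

table();
translate([131, 134, 749]) door_frame();
translate([395, -343, 0]) stool();
translate([395, 925, 0]) stool();
translate([-354, 291, 0]) stool();
translate([1144, 291, 0]) stool();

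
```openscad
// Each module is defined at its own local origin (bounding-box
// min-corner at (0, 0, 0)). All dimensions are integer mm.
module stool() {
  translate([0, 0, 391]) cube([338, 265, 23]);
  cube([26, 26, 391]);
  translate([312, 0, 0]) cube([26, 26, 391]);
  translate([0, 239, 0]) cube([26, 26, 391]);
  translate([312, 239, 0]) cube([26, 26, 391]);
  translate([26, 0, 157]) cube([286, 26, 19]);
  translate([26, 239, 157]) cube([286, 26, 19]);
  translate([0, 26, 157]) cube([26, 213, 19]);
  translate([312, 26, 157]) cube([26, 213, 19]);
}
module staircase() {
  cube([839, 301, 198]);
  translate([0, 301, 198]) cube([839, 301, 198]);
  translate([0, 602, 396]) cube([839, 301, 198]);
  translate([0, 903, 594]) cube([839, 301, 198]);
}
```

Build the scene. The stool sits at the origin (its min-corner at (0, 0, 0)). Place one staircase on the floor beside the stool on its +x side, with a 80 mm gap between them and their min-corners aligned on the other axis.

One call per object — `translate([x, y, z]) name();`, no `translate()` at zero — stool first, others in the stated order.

stool();
translate([418, 0, 0]) staircase();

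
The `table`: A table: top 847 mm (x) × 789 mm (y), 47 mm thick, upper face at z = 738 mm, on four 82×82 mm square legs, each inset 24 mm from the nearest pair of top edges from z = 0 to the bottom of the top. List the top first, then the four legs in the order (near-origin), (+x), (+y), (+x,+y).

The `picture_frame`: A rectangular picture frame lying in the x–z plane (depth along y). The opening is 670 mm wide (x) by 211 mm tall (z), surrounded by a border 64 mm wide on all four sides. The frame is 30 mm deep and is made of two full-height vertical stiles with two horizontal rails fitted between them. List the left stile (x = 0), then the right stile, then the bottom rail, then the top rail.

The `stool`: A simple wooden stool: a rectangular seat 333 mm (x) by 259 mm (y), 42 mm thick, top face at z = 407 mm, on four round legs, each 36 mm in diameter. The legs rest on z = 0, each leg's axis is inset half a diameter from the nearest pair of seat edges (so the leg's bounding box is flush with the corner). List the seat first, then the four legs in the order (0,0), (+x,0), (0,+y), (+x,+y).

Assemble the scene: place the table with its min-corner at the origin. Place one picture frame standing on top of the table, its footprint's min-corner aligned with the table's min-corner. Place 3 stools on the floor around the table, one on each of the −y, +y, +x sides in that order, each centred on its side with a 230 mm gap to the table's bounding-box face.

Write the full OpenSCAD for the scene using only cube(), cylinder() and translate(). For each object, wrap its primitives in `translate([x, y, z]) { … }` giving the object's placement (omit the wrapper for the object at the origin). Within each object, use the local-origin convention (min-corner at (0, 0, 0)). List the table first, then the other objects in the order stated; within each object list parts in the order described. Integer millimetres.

translate([0, 0, 691]) cube([847, 789, 47]);
translate([24, 24, 0]) cube([82, 82, 691]);
translate([741, 24, 0]) cube([82, 82, 691]);
translate([24, 683, 0]) cube([82, 82, 691]);
translate([741, 683, 0]) cube([82, 82, 691]);
translate([0, 0, 738]) {
  cube([64, 30, 339]);
  translate([734, 0, 0]) cube([64, 30, 339]);
  translate([64, 0, 0]) cube([670, 30, 64]);
  translate([64, 0, 275]) cube([670, 30, 64]);
}
translate([257, -489, 0]) {
  translate([0, 0, 365]) cube([333, 259, 42]);
  translate([18, 18, 0]) cylinder(h = 365, r = 18);
  translate([315, 18, 0]) cylinder(h = 365, r = 18);
  translate([18, 241, 0]) cylinder(h = 365, r = 18);
  translate([315, 241, 0]) cylinder(h = 365, r = 18);
}
translate([257, 1019, 0]) {
  translate([0, 0, 365]) cube([333, 259, 42]);
  translate([18, 18, 0]) cylinder(h = 365, r = 18);
  translate([315, 18, 0]) cylinder(h = 365, r = 18);
  translate([18, 241, 0]) cylinder(h = 365, r = 18);
  translate([315, 241, 0]) cylinder(h = 365, r = 18);
}
translate([1077, 265, 0]) {
  translate([0, 0, 365]) cube([333, 259, 42]);
  translate([18, 18, 0]) cylinder(h = 365, r = 18);
  translate([315, 18, 0]) cylinder(h = 365, r = 18);
  translate([18, 241, 0]) cylinder(h = 365, r = 18);
  translate([315, 241, 0]) cylinder(h = 365, r = 18);
}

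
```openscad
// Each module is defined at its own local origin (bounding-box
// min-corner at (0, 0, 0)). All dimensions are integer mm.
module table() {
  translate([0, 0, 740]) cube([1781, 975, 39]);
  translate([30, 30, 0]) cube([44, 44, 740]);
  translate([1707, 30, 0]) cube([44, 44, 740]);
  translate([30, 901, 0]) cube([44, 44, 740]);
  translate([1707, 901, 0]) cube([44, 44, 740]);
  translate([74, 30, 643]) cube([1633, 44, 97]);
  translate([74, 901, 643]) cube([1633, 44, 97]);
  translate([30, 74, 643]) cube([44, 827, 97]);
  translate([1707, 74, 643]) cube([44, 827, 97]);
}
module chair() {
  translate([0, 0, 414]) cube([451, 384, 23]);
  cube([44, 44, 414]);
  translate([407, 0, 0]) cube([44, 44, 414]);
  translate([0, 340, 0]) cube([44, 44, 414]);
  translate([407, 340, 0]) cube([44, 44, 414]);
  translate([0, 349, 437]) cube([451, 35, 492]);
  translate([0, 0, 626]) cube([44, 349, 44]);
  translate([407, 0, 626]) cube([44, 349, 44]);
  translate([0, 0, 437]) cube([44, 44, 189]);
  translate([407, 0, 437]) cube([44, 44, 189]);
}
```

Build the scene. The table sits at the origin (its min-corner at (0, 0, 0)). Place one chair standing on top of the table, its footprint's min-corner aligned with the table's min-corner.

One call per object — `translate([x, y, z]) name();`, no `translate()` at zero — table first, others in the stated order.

table();
translate([0, 0, 779]) chair();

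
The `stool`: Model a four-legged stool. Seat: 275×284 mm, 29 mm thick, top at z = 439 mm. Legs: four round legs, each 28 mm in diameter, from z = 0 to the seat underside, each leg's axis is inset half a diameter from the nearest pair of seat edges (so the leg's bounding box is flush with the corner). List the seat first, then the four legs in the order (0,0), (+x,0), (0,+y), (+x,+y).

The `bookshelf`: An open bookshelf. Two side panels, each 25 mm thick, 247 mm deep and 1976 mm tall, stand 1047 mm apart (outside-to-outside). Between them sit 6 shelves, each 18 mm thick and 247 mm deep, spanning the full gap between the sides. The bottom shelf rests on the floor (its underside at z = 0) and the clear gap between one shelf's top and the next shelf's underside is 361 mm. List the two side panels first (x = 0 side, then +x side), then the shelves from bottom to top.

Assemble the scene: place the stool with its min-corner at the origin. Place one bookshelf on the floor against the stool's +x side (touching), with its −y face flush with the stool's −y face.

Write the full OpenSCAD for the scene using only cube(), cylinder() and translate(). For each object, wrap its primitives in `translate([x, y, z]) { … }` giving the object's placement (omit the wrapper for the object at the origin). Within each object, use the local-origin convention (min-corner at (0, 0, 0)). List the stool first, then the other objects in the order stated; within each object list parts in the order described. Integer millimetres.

translate([0, 0, 410]) cube([275, 284, 29]);
translate([14, 14, 0]) cylinder(h = 410, r = 14);
translate([261, 14, 0]) cylinder(h = 410, r = 14);
translate([14, 270, 0]) cylinder(h = 410, r = 14);
translate([261, 270, 0]) cylinder(h = 410, r = 14);
translate([275, 0, 0]) {
  cube([25, 247, 1976]);
  translate([1022, 0, 0]) cube([25, 247, 1976]);
  translate([25, 0, 0]) cube([997, 247, 18]);
  translate([25, 0, 379]) cube([997, 247, 18]);
  translate([25, 0, 758]) cube([997, 247, 18]);
  translate([25, 0, 1137]) cube([997, 247, 18]);
  translate([25, 0, 1516]) cube([997, 247, 18]);
  translate([25, 0, 1895]) cube([997, 247, 18]);
}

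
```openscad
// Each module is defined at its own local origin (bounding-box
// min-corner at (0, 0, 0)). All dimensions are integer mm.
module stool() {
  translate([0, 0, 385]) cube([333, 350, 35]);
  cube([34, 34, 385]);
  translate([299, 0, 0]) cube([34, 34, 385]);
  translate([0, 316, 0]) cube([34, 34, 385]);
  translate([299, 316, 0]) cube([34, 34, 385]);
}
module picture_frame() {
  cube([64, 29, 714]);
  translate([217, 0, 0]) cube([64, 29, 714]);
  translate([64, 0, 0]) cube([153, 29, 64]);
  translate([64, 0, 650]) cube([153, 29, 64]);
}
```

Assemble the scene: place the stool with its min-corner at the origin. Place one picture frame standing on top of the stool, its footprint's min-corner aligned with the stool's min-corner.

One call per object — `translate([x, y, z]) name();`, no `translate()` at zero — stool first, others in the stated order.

stool();
translate([0, 0, 420]) picture_frame();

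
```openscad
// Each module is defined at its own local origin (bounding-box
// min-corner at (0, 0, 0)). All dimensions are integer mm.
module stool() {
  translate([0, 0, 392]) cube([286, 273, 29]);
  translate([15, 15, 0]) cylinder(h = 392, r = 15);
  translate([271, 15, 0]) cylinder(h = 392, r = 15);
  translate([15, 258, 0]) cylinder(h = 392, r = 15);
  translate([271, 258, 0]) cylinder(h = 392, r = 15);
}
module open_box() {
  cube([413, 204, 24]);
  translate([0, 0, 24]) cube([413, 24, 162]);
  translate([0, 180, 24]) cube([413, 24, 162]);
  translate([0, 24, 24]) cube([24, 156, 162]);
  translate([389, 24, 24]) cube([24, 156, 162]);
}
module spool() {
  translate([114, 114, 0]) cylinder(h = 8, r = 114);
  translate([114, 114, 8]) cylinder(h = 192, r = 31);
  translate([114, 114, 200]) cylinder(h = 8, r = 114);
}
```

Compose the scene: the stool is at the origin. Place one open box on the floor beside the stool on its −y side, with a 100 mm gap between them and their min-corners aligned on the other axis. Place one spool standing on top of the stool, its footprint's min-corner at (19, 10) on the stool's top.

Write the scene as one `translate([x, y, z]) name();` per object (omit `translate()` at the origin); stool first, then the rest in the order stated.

stool();
translate([0, -304, 0]) open_box();
translate([19, 10, 421]) spool();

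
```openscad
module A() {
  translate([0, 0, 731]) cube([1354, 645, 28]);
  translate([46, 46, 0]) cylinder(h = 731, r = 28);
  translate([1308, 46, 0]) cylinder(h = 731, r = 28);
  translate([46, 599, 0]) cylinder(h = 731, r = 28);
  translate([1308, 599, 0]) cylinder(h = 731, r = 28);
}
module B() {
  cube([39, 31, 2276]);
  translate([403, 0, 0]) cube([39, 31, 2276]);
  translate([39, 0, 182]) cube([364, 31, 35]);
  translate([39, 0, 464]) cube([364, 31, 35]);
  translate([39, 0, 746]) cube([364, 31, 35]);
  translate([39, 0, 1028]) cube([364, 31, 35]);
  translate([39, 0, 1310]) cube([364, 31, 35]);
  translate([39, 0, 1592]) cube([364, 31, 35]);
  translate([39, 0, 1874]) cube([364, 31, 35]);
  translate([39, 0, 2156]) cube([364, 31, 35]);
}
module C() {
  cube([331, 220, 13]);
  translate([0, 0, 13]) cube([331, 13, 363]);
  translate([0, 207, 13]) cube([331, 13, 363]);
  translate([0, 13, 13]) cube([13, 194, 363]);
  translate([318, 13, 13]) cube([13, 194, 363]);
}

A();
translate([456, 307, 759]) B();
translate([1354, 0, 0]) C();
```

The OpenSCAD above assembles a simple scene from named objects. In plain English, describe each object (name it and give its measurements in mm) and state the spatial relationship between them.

A is a table: top 1354 mm (x) × 645 mm (y), 28 mm thick, upper face at z = 759 mm, on four round legs of 56 mm diameter, each leg's bounding box inset 18 mm from the nearest pair of top edges, running from z = 0 to the bottom of the top.

B is a wooden ladder with two side rails of 39×31 mm section and 2276 mm height, set 442 mm apart overall. Between them run 8 rectangular rungs (31 mm deep, 35 mm thick), front faces flush with the rails' −y face. The bottom of the first rung is 182 mm above the floor and each subsequent rung is 282 mm higher than the one below.

C is an open-topped rectangular box: outside dimensions 331×220×376 mm, with a uniform wall and base thickness of 13 mm. The base is a full 331×220 slab on the floor; four walls sit on top of the base. The front and back walls (the −y and +y sides) span the full width; the two side walls fit between them.

The ladder is on top of the table, centred. The open box is against the table's +x side, with their −y faces flush.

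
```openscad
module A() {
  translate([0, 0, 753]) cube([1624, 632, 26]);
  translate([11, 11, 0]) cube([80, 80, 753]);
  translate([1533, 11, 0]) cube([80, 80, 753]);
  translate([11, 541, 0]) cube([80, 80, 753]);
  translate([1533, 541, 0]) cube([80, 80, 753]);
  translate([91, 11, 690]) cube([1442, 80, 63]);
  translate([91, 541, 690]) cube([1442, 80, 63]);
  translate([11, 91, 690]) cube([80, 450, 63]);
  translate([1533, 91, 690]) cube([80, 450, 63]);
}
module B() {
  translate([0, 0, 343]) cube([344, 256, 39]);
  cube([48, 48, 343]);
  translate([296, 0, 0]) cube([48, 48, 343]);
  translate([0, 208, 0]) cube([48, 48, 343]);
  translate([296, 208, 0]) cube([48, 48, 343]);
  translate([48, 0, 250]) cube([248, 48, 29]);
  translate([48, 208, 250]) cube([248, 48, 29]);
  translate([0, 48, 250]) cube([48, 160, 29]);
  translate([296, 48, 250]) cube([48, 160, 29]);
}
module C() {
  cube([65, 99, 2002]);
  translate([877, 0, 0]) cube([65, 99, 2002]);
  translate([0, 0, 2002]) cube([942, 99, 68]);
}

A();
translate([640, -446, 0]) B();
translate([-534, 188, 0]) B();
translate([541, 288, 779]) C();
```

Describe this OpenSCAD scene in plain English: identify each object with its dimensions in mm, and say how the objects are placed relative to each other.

A is a table: top 1624 mm (x) × 632 mm (y), 26 mm thick, upper face at z = 779 mm, on four 80×80 mm square legs, each inset 11 mm from the nearest pair of top edges, running from z = 0 to the bottom of the top. Four apron rails, 80 mm thick and 63 mm tall, run between adjacent legs with their top edges flush with the underside of the top and their outer faces flush with the legs' outer faces.

B is a four-legged stool. The seat is a 344×256×39 mm slab whose top surface is at z = 382 mm; four square legs, each 48×48 mm in cross-section, run from the floor (z = 0) to the underside of the seat, each flush with a corner of the seat. Four stretchers, 48 mm wide and 29 mm tall, connect adjacent legs with their undersides at z = 250 mm, each running between the inner faces of the legs it joins and aligned with the legs' outer faces on the other axis.

C is a rectangular door frame: two vertical jambs of 65×99 mm section, 2002 mm tall, with a clear opening 812 mm wide between their inner faces. A header 68 mm tall and 99 mm deep lies on top of the jambs and spans the full outside width.

Two stools sit around the table at the −y, −x sides. The door frame is on top of the table.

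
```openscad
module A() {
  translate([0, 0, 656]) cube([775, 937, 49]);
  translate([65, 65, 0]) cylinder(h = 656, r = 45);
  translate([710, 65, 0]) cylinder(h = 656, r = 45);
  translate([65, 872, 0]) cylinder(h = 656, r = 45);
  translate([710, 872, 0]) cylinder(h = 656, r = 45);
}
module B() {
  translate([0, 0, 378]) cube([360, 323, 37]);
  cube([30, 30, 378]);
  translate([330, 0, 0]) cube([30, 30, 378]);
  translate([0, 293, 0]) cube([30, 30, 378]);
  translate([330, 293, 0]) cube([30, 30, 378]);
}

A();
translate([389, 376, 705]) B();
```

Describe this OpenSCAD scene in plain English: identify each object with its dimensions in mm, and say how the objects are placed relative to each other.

A is a table: top 775 mm (x) × 937 mm (y), 49 mm thick, upper face at z = 705 mm, on four round legs of 90 mm diameter, each leg's bounding box inset 20 mm from the nearest pair of top edges, running from z = 0 to the bottom of the top.

B is a simple wooden stool: a rectangular seat 360 mm (x) by 323 mm (y), 37 mm thick, top face at z = 415 mm, on four square legs, each 30×30 mm in cross-section. The legs rest on z = 0, each flush with a corner of the seat.

The stool is on top of the table.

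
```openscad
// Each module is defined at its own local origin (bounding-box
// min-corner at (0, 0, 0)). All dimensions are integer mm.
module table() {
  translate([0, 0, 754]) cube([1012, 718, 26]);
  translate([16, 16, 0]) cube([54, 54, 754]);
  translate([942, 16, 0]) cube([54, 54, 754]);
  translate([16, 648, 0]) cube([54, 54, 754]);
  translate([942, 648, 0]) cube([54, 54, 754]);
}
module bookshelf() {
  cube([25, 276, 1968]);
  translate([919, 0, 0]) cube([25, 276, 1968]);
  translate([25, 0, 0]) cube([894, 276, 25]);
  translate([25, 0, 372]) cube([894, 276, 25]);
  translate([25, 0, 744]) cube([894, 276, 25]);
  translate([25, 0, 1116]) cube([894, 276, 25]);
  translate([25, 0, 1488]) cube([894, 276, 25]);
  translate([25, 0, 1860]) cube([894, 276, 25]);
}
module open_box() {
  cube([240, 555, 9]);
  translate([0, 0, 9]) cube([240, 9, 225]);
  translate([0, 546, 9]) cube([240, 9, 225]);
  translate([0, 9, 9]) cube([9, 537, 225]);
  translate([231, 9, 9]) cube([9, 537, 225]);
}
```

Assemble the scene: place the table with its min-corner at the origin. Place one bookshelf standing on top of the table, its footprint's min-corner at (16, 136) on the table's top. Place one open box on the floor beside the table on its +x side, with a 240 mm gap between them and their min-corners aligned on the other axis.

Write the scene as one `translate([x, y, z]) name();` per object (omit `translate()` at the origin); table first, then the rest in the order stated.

table();
translate([16, 136, 780]) bookshelf();
translate([1252, 0, 0]) open_box();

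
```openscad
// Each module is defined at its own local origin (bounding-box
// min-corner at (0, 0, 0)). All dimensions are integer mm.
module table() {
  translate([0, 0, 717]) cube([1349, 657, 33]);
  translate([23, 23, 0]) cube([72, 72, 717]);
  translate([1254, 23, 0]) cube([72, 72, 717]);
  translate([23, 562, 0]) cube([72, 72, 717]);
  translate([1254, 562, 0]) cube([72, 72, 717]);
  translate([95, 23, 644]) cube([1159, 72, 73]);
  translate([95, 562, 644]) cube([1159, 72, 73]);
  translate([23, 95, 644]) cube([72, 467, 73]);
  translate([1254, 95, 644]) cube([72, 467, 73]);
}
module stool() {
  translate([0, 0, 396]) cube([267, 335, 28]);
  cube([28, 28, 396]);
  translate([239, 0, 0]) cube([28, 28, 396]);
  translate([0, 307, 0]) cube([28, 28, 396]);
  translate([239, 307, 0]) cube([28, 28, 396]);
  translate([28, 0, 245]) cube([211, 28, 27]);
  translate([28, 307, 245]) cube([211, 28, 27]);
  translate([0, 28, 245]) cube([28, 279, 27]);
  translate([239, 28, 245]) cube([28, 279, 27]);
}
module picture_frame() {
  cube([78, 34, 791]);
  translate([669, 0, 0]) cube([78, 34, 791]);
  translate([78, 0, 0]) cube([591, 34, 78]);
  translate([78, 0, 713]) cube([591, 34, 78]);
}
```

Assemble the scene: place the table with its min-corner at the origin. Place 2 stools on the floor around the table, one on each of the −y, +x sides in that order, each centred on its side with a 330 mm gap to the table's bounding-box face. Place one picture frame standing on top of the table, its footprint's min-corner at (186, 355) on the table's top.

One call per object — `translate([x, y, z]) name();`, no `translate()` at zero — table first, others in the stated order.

table();
translate([541, -665, 0]) stool();
translate([1679, 161, 0]) stool();
translate([186, 355, 750]) picture_frame();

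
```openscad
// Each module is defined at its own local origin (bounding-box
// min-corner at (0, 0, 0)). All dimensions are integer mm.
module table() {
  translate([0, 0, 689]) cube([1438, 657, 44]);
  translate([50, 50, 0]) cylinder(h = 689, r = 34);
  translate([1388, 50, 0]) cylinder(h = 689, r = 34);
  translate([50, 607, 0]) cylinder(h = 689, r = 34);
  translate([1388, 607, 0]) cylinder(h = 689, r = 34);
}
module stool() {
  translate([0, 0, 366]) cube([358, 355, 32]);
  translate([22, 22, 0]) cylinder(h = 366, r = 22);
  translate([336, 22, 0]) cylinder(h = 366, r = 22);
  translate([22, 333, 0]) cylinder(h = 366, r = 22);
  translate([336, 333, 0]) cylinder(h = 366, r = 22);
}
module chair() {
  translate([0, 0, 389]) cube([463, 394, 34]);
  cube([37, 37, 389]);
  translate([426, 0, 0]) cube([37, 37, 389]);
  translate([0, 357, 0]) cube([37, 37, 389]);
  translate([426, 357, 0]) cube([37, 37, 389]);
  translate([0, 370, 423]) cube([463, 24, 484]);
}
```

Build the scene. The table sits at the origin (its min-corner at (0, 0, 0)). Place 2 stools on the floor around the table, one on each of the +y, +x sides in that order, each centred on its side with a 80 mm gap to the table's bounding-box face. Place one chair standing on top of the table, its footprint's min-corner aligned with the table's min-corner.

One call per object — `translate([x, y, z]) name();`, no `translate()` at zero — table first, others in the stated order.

table();
translate([540, 737, 0]) stool();
translate([1518, 151, 0]) stool();
translate([0, 0, 733]) chair();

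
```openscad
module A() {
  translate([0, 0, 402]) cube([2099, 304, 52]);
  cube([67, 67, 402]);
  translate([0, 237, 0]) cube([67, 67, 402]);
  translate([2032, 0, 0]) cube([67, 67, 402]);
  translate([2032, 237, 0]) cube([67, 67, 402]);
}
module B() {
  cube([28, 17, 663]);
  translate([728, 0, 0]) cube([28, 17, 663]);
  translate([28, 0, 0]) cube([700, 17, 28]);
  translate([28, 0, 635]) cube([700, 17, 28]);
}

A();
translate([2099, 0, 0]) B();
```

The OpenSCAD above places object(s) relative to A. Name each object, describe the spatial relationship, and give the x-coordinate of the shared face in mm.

A is a bench. B is a picture frame. The picture frame is against the bench's +x side, with their −y faces flush. The x-coordinate of the shared face is 2099 mm.

The bench's +x face and the picture frame's −x face are both at x = 2099 mm.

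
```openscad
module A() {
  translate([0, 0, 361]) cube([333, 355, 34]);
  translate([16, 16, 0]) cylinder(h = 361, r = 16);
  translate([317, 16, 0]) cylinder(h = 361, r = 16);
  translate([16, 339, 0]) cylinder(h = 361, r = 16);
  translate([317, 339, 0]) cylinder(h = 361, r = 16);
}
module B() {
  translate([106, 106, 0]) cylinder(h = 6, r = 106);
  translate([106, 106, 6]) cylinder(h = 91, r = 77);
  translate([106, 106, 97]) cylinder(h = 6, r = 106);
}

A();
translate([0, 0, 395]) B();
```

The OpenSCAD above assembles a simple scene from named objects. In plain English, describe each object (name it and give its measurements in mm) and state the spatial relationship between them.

A is a four-legged stool. The seat is 333×355 mm, 34 mm thick, top at z = 395 mm. It stands on four round legs, each 32 mm in diameter, from z = 0 to the seat underside, each leg's axis is inset half a diameter from the nearest pair of seat edges (so the leg's bounding box is flush with the corner).

B is a spool: two coaxial disc flanges of radius 106 mm and thickness 6 mm, joined by a core cylinder of radius 77 mm and height 91 mm. The lower flange rests on z = 0 and the three cylinders share a vertical axis.

The spool is on top of the stool.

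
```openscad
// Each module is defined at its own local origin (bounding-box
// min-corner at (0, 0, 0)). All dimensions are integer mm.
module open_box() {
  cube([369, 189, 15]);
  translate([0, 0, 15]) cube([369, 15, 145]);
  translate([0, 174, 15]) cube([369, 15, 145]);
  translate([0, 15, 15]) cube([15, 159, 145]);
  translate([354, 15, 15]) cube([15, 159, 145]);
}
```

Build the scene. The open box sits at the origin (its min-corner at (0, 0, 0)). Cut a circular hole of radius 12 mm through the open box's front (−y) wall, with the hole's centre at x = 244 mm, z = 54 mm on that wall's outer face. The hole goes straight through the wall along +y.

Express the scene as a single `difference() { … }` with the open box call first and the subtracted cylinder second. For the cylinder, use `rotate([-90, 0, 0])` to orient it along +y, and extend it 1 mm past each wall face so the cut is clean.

difference() {
  open_box();
  translate([244, -1, 54]) rotate([-90, 0, 0]) cylinder(h = 17, r = 12);
}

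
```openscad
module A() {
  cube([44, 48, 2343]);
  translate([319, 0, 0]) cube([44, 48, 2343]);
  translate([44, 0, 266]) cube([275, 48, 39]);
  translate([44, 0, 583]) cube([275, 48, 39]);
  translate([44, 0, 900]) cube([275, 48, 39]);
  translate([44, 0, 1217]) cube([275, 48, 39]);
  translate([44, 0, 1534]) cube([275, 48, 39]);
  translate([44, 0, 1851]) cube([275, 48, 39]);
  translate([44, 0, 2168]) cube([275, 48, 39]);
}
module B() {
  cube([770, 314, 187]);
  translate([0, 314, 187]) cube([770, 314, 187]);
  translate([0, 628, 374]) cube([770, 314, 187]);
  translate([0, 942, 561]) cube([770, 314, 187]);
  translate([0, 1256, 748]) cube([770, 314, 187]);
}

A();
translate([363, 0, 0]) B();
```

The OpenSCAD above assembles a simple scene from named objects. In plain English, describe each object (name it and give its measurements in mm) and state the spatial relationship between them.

A is a wooden ladder with two side rails of 44×48 mm section and 2343 mm height, set 363 mm apart overall. Between them run 7 rectangular rungs (48 mm deep, 39 mm thick), front faces flush with the rails' −y face. The bottom of the first rung is 266 mm above the floor and each subsequent rung is 317 mm higher than the one below.

B is a run of 5 identical solid stair steps. Each tread is 770×314 mm and each step block is 187 mm high. Step 1 rests on the floor; step k is offset from step 1 by (k−1)×314 mm in y and (k−1)×187 mm in z.

The staircase is against the ladder's +x side, with their −y faces flush.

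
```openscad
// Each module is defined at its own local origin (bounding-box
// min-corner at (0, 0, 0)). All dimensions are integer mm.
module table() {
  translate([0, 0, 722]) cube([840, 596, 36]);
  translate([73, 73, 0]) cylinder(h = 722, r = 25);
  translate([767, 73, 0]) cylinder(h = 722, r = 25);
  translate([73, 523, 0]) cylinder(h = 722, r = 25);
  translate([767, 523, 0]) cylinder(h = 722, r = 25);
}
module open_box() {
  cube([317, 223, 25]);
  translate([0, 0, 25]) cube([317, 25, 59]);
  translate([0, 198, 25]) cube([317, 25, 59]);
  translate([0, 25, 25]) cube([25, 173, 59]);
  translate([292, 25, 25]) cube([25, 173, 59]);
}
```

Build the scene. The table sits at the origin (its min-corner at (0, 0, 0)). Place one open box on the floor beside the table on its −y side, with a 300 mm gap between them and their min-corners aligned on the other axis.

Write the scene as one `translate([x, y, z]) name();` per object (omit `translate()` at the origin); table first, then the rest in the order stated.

table();
translate([0, -523, 0]) open_box();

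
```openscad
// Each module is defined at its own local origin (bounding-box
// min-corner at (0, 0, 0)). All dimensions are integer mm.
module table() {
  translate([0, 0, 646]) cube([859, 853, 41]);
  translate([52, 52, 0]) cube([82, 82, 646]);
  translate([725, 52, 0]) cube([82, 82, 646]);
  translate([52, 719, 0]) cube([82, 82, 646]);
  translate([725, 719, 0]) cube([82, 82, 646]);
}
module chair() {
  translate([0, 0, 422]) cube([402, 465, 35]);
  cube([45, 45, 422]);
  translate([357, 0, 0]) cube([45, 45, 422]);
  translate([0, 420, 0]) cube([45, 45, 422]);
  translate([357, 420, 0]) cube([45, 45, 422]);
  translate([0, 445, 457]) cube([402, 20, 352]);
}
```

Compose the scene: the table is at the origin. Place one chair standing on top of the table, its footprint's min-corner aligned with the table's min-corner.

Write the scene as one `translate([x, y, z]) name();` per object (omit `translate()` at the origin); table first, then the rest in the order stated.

table();
translate([0, 0, 687]) chair();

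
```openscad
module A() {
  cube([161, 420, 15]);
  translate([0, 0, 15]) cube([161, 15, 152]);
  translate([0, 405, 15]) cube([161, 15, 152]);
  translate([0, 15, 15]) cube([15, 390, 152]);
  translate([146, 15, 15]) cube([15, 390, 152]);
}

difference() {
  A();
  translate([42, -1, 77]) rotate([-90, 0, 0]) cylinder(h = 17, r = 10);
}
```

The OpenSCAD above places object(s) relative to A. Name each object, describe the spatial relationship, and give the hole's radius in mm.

The subtracted cylinder has r = 10 mm.

A is an open box. The open box has a circular hole through its front wall. The hole's radius is 10 mm.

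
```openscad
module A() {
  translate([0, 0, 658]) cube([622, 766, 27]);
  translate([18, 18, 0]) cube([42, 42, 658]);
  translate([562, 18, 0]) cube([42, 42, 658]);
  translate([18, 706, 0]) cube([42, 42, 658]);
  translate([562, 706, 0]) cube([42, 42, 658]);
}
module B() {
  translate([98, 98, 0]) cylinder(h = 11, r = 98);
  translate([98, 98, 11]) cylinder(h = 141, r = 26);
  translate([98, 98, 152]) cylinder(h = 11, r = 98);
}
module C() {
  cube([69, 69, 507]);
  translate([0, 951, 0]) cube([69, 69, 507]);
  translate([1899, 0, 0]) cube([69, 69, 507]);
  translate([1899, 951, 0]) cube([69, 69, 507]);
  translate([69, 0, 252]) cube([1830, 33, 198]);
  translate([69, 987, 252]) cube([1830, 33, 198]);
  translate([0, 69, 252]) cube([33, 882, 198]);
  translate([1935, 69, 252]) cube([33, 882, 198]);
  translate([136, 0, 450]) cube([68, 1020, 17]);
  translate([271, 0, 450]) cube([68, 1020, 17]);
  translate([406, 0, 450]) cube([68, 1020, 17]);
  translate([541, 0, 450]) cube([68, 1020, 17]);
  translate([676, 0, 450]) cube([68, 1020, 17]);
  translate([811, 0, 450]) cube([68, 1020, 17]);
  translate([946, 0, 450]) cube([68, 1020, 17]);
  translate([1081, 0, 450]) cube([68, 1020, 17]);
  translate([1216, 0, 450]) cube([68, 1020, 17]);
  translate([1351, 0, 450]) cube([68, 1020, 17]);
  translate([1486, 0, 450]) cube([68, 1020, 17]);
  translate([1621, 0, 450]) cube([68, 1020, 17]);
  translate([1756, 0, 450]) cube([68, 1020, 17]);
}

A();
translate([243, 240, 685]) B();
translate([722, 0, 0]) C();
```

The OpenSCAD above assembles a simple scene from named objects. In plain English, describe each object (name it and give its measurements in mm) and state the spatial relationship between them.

A is a rectangular dining table. The top is 622×766×27 mm with its upper surface at z = 685 mm. It stands on four 42×42 mm square legs, each inset 18 mm from the nearest pair of top edges, running from the floor to the underside of the top.

B is a spool: two coaxial disc flanges of radius 98 mm and thickness 11 mm, joined by a core cylinder of radius 26 mm and height 141 mm. The lower flange rests on z = 0 and the three cylinders share a vertical axis.

C is a bed frame 1968 mm long (x) by 1020 mm wide (y). Four 69×69 mm corner posts, 507 mm tall, at the corners of the footprint. Four rails of 33 mm thickness and 198 mm height run between adjacent posts with their undersides at z = 252 mm, their outer faces flush with the outside of the frame (the two x-running rails run between the posts' inner faces; the two y-running rails run between the posts' inner faces). 13 slats, each 68 mm wide (x) and 17 mm thick, lie across the top of the two x-running rails, running the full 1020 mm width of the frame in y; the slats are evenly spaced along x between the inner faces of the end posts with equal gaps (rounded down to the nearest mm) at the −x end and between each pair — any rounding remainder accumulates at the +x end.

The spool is on top of the table. The bed frame is on the floor beside the table on its +x side.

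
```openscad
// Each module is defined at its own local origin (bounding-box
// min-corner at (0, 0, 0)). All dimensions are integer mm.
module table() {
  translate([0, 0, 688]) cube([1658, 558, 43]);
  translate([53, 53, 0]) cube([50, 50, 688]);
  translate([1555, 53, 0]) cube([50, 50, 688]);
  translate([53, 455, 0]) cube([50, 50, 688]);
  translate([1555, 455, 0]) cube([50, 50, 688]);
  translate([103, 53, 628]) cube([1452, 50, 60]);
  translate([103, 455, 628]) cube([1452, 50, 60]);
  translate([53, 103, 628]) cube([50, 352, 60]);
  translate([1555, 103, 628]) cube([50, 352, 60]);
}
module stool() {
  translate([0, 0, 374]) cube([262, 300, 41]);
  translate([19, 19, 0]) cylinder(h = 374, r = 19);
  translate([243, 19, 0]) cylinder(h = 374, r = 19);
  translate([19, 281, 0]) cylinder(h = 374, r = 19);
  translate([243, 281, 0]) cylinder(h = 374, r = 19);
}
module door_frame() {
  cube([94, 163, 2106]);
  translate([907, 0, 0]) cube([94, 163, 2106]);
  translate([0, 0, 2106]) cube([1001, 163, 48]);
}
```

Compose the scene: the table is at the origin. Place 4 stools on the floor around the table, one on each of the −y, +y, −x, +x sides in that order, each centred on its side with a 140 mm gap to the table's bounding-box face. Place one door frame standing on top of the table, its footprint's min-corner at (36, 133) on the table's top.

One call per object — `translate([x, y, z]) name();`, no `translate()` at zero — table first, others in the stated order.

table();
translate([698, -440, 0]) stool();
translate([698, 698, 0]) stool();
translate([-402, 129, 0]) stool();
translate([1798, 129, 0]) stool();
translate([36, 133, 731]) door_frame();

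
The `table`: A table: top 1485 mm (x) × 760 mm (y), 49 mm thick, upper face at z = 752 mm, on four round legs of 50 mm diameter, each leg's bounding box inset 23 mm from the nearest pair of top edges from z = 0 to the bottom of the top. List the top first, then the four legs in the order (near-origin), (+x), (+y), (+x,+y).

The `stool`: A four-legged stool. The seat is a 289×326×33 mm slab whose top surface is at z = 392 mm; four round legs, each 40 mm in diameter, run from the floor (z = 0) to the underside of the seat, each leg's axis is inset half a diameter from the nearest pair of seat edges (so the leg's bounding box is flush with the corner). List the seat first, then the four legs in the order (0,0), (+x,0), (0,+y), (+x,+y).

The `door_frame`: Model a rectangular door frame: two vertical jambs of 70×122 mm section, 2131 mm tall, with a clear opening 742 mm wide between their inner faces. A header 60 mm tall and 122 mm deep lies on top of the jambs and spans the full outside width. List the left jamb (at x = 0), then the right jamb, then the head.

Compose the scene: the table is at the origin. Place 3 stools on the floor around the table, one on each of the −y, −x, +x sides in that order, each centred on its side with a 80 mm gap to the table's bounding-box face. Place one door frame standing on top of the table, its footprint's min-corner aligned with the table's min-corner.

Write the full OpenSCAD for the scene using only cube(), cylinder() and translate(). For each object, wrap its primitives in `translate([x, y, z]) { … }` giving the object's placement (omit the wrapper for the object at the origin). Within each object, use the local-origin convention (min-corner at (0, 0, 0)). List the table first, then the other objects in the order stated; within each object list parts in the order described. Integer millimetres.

translate([0, 0, 703]) cube([1485, 760, 49]);
translate([48, 48, 0]) cylinder(h = 703, r = 25);
translate([1437, 48, 0]) cylinder(h = 703, r = 25);
translate([48, 712, 0]) cylinder(h = 703, r = 25);
translate([1437, 712, 0]) cylinder(h = 703, r = 25);
translate([598, -406, 0]) {
  translate([0, 0, 359]) cube([289, 326, 33]);
  translate([20, 20, 0]) cylinder(h = 359, r = 20);
  translate([269, 20, 0]) cylinder(h = 359, r = 20);
  translate([20, 306, 0]) cylinder(h = 359, r = 20);
  translate([269, 306, 0]) cylinder(h = 359, r = 20);
}
translate([-369, 217, 0]) {
  translate([0, 0, 359]) cube([289, 326, 33]);
  translate([20, 20, 0]) cylinder(h = 359, r = 20);
  translate([269, 20, 0]) cylinder(h = 359, r = 20);
  translate([20, 306, 0]) cylinder(h = 359, r = 20);
  translate([269, 306, 0]) cylinder(h = 359, r = 20);
}
translate([1565, 217, 0]) {
  translate([0, 0, 359]) cube([289, 326, 33]);
  translate([20, 20, 0]) cylinder(h = 359, r = 20);
  translate([269, 20, 0]) cylinder(h = 359, r = 20);
  translate([20, 306, 0]) cylinder(h = 359, r = 20);
  translate([269, 306, 0]) cylinder(h = 359, r = 20);
}
translate([0, 0, 752]) {
  cube([70, 122, 2131]);
  translate([812, 0, 0]) cube([70, 122, 2131]);
  translate([0, 0, 2131]) cube([882, 122, 60]);
}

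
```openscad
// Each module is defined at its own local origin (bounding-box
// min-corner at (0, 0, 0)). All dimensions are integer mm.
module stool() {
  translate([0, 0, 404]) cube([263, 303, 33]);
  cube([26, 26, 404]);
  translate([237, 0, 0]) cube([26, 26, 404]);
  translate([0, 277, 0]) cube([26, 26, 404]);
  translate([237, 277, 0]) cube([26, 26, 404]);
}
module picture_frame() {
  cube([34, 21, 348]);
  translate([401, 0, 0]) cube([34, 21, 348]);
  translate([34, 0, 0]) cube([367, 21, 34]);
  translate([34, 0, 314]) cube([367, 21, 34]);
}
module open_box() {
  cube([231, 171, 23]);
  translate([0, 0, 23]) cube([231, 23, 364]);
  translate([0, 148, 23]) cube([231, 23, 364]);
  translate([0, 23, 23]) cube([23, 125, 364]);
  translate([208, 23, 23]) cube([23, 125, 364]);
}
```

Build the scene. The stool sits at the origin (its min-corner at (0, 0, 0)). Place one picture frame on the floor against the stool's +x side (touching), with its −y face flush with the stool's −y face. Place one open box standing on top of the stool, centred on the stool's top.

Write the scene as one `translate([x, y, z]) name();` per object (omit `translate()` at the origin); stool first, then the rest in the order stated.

stool();
translate([263, 0, 0]) picture_frame();
translate([16, 66, 437]) open_box();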